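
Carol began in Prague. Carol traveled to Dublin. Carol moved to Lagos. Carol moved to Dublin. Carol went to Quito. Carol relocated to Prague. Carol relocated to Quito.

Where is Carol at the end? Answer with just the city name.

Answer: Quito

Derivation:
Tracking Carol's location:
Start: Carol is in Prague.
After move 1: Prague -> Dublin. Carol is in Dublin.
After move 2: Dublin -> Lagos. Carol is in Lagos.
After move 3: Lagos -> Dublin. Carol is in Dublin.
After move 4: Dublin -> Quito. Carol is in Quito.
After move 5: Quito -> Prague. Carol is in Prague.
After move 6: Prague -> Quito. Carol is in Quito.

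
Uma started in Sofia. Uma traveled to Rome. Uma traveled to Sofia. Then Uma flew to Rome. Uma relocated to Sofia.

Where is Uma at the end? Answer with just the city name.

Tracking Uma's location:
Start: Uma is in Sofia.
After move 1: Sofia -> Rome. Uma is in Rome.
After move 2: Rome -> Sofia. Uma is in Sofia.
After move 3: Sofia -> Rome. Uma is in Rome.
After move 4: Rome -> Sofia. Uma is in Sofia.

Answer: Sofia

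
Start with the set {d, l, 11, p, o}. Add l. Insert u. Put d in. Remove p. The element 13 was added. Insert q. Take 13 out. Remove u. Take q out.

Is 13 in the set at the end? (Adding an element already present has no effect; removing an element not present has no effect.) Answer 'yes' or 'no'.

Answer: no

Derivation:
Tracking the set through each operation:
Start: {11, d, l, o, p}
Event 1 (add l): already present, no change. Set: {11, d, l, o, p}
Event 2 (add u): added. Set: {11, d, l, o, p, u}
Event 3 (add d): already present, no change. Set: {11, d, l, o, p, u}
Event 4 (remove p): removed. Set: {11, d, l, o, u}
Event 5 (add 13): added. Set: {11, 13, d, l, o, u}
Event 6 (add q): added. Set: {11, 13, d, l, o, q, u}
Event 7 (remove 13): removed. Set: {11, d, l, o, q, u}
Event 8 (remove u): removed. Set: {11, d, l, o, q}
Event 9 (remove q): removed. Set: {11, d, l, o}

Final set: {11, d, l, o} (size 4)
13 is NOT in the final set.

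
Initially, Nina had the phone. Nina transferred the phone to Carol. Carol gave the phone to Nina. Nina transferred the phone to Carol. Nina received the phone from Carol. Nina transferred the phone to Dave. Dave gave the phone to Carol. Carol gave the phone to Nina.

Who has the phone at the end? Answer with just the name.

Tracking the phone through each event:
Start: Nina has the phone.
After event 1: Carol has the phone.
After event 2: Nina has the phone.
After event 3: Carol has the phone.
After event 4: Nina has the phone.
After event 5: Dave has the phone.
After event 6: Carol has the phone.
After event 7: Nina has the phone.

Answer: Nina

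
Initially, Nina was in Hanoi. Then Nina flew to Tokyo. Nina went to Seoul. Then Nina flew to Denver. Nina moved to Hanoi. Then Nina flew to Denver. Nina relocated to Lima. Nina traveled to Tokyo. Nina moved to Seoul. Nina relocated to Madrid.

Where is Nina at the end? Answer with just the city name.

Tracking Nina's location:
Start: Nina is in Hanoi.
After move 1: Hanoi -> Tokyo. Nina is in Tokyo.
After move 2: Tokyo -> Seoul. Nina is in Seoul.
After move 3: Seoul -> Denver. Nina is in Denver.
After move 4: Denver -> Hanoi. Nina is in Hanoi.
After move 5: Hanoi -> Denver. Nina is in Denver.
After move 6: Denver -> Lima. Nina is in Lima.
After move 7: Lima -> Tokyo. Nina is in Tokyo.
After move 8: Tokyo -> Seoul. Nina is in Seoul.
After move 9: Seoul -> Madrid. Nina is in Madrid.

Answer: Madrid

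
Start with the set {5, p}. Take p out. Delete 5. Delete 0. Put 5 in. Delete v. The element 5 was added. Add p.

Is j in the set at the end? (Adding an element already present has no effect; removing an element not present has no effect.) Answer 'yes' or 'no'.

Tracking the set through each operation:
Start: {5, p}
Event 1 (remove p): removed. Set: {5}
Event 2 (remove 5): removed. Set: {}
Event 3 (remove 0): not present, no change. Set: {}
Event 4 (add 5): added. Set: {5}
Event 5 (remove v): not present, no change. Set: {5}
Event 6 (add 5): already present, no change. Set: {5}
Event 7 (add p): added. Set: {5, p}

Final set: {5, p} (size 2)
j is NOT in the final set.

Answer: no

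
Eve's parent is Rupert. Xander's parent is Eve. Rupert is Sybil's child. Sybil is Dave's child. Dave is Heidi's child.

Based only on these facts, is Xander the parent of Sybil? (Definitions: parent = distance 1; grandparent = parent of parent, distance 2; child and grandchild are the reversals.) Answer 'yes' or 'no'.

Reconstructing the parent chain from the given facts:
  Heidi -> Dave -> Sybil -> Rupert -> Eve -> Xander
(each arrow means 'parent of the next')
Positions in the chain (0 = top):
  position of Heidi: 0
  position of Dave: 1
  position of Sybil: 2
  position of Rupert: 3
  position of Eve: 4
  position of Xander: 5

Xander is at position 5, Sybil is at position 2; signed distance (j - i) = -3.
'parent' requires j - i = 1. Actual distance is -3, so the relation does NOT hold.

Answer: no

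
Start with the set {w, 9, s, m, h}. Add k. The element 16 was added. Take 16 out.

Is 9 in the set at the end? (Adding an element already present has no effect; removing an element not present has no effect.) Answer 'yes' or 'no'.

Answer: yes

Derivation:
Tracking the set through each operation:
Start: {9, h, m, s, w}
Event 1 (add k): added. Set: {9, h, k, m, s, w}
Event 2 (add 16): added. Set: {16, 9, h, k, m, s, w}
Event 3 (remove 16): removed. Set: {9, h, k, m, s, w}

Final set: {9, h, k, m, s, w} (size 6)
9 is in the final set.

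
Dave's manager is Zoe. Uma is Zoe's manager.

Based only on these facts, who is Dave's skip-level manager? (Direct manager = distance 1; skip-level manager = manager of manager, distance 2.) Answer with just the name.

Answer: Uma

Derivation:
Reconstructing the manager chain from the given facts:
  Uma -> Zoe -> Dave
(each arrow means 'manager of the next')
Positions in the chain (0 = top):
  position of Uma: 0
  position of Zoe: 1
  position of Dave: 2

Dave is at position 2; the skip-level manager is 2 steps up the chain, i.e. position 0: Uma.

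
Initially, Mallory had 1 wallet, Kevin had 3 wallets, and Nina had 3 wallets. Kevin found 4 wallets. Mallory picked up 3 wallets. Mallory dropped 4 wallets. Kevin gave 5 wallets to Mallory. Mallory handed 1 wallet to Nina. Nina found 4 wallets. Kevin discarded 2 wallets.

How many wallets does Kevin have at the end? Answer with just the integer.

Answer: 0

Derivation:
Tracking counts step by step:
Start: Mallory=1, Kevin=3, Nina=3
Event 1 (Kevin +4): Kevin: 3 -> 7. State: Mallory=1, Kevin=7, Nina=3
Event 2 (Mallory +3): Mallory: 1 -> 4. State: Mallory=4, Kevin=7, Nina=3
Event 3 (Mallory -4): Mallory: 4 -> 0. State: Mallory=0, Kevin=7, Nina=3
Event 4 (Kevin -> Mallory, 5): Kevin: 7 -> 2, Mallory: 0 -> 5. State: Mallory=5, Kevin=2, Nina=3
Event 5 (Mallory -> Nina, 1): Mallory: 5 -> 4, Nina: 3 -> 4. State: Mallory=4, Kevin=2, Nina=4
Event 6 (Nina +4): Nina: 4 -> 8. State: Mallory=4, Kevin=2, Nina=8
Event 7 (Kevin -2): Kevin: 2 -> 0. State: Mallory=4, Kevin=0, Nina=8

Kevin's final count: 0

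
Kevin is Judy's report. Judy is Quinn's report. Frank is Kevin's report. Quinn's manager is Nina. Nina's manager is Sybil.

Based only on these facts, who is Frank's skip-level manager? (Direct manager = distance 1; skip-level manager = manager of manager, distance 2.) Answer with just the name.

Answer: Judy

Derivation:
Reconstructing the manager chain from the given facts:
  Sybil -> Nina -> Quinn -> Judy -> Kevin -> Frank
(each arrow means 'manager of the next')
Positions in the chain (0 = top):
  position of Sybil: 0
  position of Nina: 1
  position of Quinn: 2
  position of Judy: 3
  position of Kevin: 4
  position of Frank: 5

Frank is at position 5; the skip-level manager is 2 steps up the chain, i.e. position 3: Judy.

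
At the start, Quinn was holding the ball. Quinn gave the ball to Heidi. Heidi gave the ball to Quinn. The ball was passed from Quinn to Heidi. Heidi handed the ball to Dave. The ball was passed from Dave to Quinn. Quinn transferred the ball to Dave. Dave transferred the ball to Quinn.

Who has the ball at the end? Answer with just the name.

Tracking the ball through each event:
Start: Quinn has the ball.
After event 1: Heidi has the ball.
After event 2: Quinn has the ball.
After event 3: Heidi has the ball.
After event 4: Dave has the ball.
After event 5: Quinn has the ball.
After event 6: Dave has the ball.
After event 7: Quinn has the ball.

Answer: Quinn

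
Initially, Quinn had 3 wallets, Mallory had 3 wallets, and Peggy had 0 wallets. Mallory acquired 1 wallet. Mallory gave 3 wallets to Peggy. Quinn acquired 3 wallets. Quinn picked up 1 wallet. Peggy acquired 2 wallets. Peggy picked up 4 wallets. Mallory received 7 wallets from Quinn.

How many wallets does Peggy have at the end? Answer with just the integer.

Tracking counts step by step:
Start: Quinn=3, Mallory=3, Peggy=0
Event 1 (Mallory +1): Mallory: 3 -> 4. State: Quinn=3, Mallory=4, Peggy=0
Event 2 (Mallory -> Peggy, 3): Mallory: 4 -> 1, Peggy: 0 -> 3. State: Quinn=3, Mallory=1, Peggy=3
Event 3 (Quinn +3): Quinn: 3 -> 6. State: Quinn=6, Mallory=1, Peggy=3
Event 4 (Quinn +1): Quinn: 6 -> 7. State: Quinn=7, Mallory=1, Peggy=3
Event 5 (Peggy +2): Peggy: 3 -> 5. State: Quinn=7, Mallory=1, Peggy=5
Event 6 (Peggy +4): Peggy: 5 -> 9. State: Quinn=7, Mallory=1, Peggy=9
Event 7 (Quinn -> Mallory, 7): Quinn: 7 -> 0, Mallory: 1 -> 8. State: Quinn=0, Mallory=8, Peggy=9

Peggy's final count: 9

Answer: 9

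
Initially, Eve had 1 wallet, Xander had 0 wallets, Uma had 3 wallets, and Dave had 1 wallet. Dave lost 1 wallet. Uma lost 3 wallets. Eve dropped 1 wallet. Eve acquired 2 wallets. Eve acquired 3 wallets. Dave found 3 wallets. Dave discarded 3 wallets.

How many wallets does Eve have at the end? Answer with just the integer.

Tracking counts step by step:
Start: Eve=1, Xander=0, Uma=3, Dave=1
Event 1 (Dave -1): Dave: 1 -> 0. State: Eve=1, Xander=0, Uma=3, Dave=0
Event 2 (Uma -3): Uma: 3 -> 0. State: Eve=1, Xander=0, Uma=0, Dave=0
Event 3 (Eve -1): Eve: 1 -> 0. State: Eve=0, Xander=0, Uma=0, Dave=0
Event 4 (Eve +2): Eve: 0 -> 2. State: Eve=2, Xander=0, Uma=0, Dave=0
Event 5 (Eve +3): Eve: 2 -> 5. State: Eve=5, Xander=0, Uma=0, Dave=0
Event 6 (Dave +3): Dave: 0 -> 3. State: Eve=5, Xander=0, Uma=0, Dave=3
Event 7 (Dave -3): Dave: 3 -> 0. State: Eve=5, Xander=0, Uma=0, Dave=0

Eve's final count: 5

Answer: 5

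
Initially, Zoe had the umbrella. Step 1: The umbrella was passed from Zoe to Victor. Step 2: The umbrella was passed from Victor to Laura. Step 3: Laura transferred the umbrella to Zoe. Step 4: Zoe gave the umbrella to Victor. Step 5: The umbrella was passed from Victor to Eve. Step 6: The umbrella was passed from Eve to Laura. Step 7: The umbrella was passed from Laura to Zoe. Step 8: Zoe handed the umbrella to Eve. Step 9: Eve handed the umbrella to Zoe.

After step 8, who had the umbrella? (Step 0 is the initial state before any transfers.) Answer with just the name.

Tracking the umbrella holder through step 8:
After step 0 (start): Zoe
After step 1: Victor
After step 2: Laura
After step 3: Zoe
After step 4: Victor
After step 5: Eve
After step 6: Laura
After step 7: Zoe
After step 8: Eve

At step 8, the holder is Eve.

Answer: Eve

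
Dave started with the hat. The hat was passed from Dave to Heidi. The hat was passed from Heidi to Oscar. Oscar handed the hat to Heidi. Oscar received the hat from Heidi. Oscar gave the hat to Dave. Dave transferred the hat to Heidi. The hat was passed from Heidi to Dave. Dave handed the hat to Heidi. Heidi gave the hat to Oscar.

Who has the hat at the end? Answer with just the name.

Answer: Oscar

Derivation:
Tracking the hat through each event:
Start: Dave has the hat.
After event 1: Heidi has the hat.
After event 2: Oscar has the hat.
After event 3: Heidi has the hat.
After event 4: Oscar has the hat.
After event 5: Dave has the hat.
After event 6: Heidi has the hat.
After event 7: Dave has the hat.
After event 8: Heidi has the hat.
After event 9: Oscar has the hat.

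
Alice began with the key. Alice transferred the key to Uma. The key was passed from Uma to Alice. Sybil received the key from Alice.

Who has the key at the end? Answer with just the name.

Answer: Sybil

Derivation:
Tracking the key through each event:
Start: Alice has the key.
After event 1: Uma has the key.
After event 2: Alice has the key.
After event 3: Sybil has the key.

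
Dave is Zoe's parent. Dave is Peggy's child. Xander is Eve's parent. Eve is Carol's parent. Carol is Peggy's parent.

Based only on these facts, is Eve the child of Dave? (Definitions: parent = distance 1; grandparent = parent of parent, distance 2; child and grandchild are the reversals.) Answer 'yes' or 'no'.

Answer: no

Derivation:
Reconstructing the parent chain from the given facts:
  Xander -> Eve -> Carol -> Peggy -> Dave -> Zoe
(each arrow means 'parent of the next')
Positions in the chain (0 = top):
  position of Xander: 0
  position of Eve: 1
  position of Carol: 2
  position of Peggy: 3
  position of Dave: 4
  position of Zoe: 5

Eve is at position 1, Dave is at position 4; signed distance (j - i) = 3.
'child' requires j - i = -1. Actual distance is 3, so the relation does NOT hold.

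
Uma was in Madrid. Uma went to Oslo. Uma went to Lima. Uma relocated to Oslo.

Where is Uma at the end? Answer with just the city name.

Answer: Oslo

Derivation:
Tracking Uma's location:
Start: Uma is in Madrid.
After move 1: Madrid -> Oslo. Uma is in Oslo.
After move 2: Oslo -> Lima. Uma is in Lima.
After move 3: Lima -> Oslo. Uma is in Oslo.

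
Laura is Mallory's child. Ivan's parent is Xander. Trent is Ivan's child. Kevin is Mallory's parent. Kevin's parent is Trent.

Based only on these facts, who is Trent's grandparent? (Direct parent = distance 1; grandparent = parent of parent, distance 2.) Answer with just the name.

Answer: Xander

Derivation:
Reconstructing the parent chain from the given facts:
  Xander -> Ivan -> Trent -> Kevin -> Mallory -> Laura
(each arrow means 'parent of the next')
Positions in the chain (0 = top):
  position of Xander: 0
  position of Ivan: 1
  position of Trent: 2
  position of Kevin: 3
  position of Mallory: 4
  position of Laura: 5

Trent is at position 2; the grandparent is 2 steps up the chain, i.e. position 0: Xander.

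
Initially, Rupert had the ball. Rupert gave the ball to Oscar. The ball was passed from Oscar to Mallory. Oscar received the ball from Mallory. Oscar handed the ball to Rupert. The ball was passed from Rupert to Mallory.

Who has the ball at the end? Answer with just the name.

Tracking the ball through each event:
Start: Rupert has the ball.
After event 1: Oscar has the ball.
After event 2: Mallory has the ball.
After event 3: Oscar has the ball.
After event 4: Rupert has the ball.
After event 5: Mallory has the ball.

Answer: Mallory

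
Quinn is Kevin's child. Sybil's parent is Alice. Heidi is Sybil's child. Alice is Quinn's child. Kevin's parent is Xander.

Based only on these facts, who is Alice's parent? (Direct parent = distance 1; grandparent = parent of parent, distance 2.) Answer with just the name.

Reconstructing the parent chain from the given facts:
  Xander -> Kevin -> Quinn -> Alice -> Sybil -> Heidi
(each arrow means 'parent of the next')
Positions in the chain (0 = top):
  position of Xander: 0
  position of Kevin: 1
  position of Quinn: 2
  position of Alice: 3
  position of Sybil: 4
  position of Heidi: 5

Alice is at position 3; the parent is 1 step up the chain, i.e. position 2: Quinn.

Answer: Quinn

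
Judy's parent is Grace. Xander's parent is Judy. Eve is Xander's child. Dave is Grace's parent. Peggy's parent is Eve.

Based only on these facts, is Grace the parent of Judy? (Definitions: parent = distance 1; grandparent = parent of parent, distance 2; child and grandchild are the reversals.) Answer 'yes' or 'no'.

Answer: yes

Derivation:
Reconstructing the parent chain from the given facts:
  Dave -> Grace -> Judy -> Xander -> Eve -> Peggy
(each arrow means 'parent of the next')
Positions in the chain (0 = top):
  position of Dave: 0
  position of Grace: 1
  position of Judy: 2
  position of Xander: 3
  position of Eve: 4
  position of Peggy: 5

Grace is at position 1, Judy is at position 2; signed distance (j - i) = 1.
'parent' requires j - i = 1. Actual distance is 1, so the relation HOLDS.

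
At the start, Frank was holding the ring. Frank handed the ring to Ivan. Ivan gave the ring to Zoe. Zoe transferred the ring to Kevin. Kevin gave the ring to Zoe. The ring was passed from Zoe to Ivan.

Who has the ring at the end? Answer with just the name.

Tracking the ring through each event:
Start: Frank has the ring.
After event 1: Ivan has the ring.
After event 2: Zoe has the ring.
After event 3: Kevin has the ring.
After event 4: Zoe has the ring.
After event 5: Ivan has the ring.

Answer: Ivan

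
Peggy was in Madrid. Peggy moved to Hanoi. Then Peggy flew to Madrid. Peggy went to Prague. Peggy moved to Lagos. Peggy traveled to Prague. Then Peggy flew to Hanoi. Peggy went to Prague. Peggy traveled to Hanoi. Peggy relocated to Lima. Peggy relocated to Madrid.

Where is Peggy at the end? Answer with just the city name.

Tracking Peggy's location:
Start: Peggy is in Madrid.
After move 1: Madrid -> Hanoi. Peggy is in Hanoi.
After move 2: Hanoi -> Madrid. Peggy is in Madrid.
After move 3: Madrid -> Prague. Peggy is in Prague.
After move 4: Prague -> Lagos. Peggy is in Lagos.
After move 5: Lagos -> Prague. Peggy is in Prague.
After move 6: Prague -> Hanoi. Peggy is in Hanoi.
After move 7: Hanoi -> Prague. Peggy is in Prague.
After move 8: Prague -> Hanoi. Peggy is in Hanoi.
After move 9: Hanoi -> Lima. Peggy is in Lima.
After move 10: Lima -> Madrid. Peggy is in Madrid.

Answer: Madrid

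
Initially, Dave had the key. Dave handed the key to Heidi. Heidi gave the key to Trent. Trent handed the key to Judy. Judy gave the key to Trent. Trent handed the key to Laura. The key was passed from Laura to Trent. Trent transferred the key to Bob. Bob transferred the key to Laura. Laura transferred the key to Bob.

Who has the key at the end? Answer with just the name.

Answer: Bob

Derivation:
Tracking the key through each event:
Start: Dave has the key.
After event 1: Heidi has the key.
After event 2: Trent has the key.
After event 3: Judy has the key.
After event 4: Trent has the key.
After event 5: Laura has the key.
After event 6: Trent has the key.
After event 7: Bob has the key.
After event 8: Laura has the key.
After event 9: Bob has the key.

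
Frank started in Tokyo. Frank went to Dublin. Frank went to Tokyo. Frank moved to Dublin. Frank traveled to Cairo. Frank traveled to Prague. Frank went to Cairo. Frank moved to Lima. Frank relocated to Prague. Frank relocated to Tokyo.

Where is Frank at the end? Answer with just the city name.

Answer: Tokyo

Derivation:
Tracking Frank's location:
Start: Frank is in Tokyo.
After move 1: Tokyo -> Dublin. Frank is in Dublin.
After move 2: Dublin -> Tokyo. Frank is in Tokyo.
After move 3: Tokyo -> Dublin. Frank is in Dublin.
After move 4: Dublin -> Cairo. Frank is in Cairo.
After move 5: Cairo -> Prague. Frank is in Prague.
After move 6: Prague -> Cairo. Frank is in Cairo.
After move 7: Cairo -> Lima. Frank is in Lima.
After move 8: Lima -> Prague. Frank is in Prague.
After move 9: Prague -> Tokyo. Frank is in Tokyo.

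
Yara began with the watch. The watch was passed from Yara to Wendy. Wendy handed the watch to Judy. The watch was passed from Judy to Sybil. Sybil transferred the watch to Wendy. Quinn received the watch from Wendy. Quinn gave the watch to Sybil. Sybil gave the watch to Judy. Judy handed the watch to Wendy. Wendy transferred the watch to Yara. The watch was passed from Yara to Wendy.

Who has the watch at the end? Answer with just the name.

Answer: Wendy

Derivation:
Tracking the watch through each event:
Start: Yara has the watch.
After event 1: Wendy has the watch.
After event 2: Judy has the watch.
After event 3: Sybil has the watch.
After event 4: Wendy has the watch.
After event 5: Quinn has the watch.
After event 6: Sybil has the watch.
After event 7: Judy has the watch.
After event 8: Wendy has the watch.
After event 9: Yara has the watch.
After event 10: Wendy has the watch.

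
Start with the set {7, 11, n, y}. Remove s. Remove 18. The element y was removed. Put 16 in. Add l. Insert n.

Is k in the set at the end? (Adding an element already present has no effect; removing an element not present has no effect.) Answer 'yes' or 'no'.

Answer: no

Derivation:
Tracking the set through each operation:
Start: {11, 7, n, y}
Event 1 (remove s): not present, no change. Set: {11, 7, n, y}
Event 2 (remove 18): not present, no change. Set: {11, 7, n, y}
Event 3 (remove y): removed. Set: {11, 7, n}
Event 4 (add 16): added. Set: {11, 16, 7, n}
Event 5 (add l): added. Set: {11, 16, 7, l, n}
Event 6 (add n): already present, no change. Set: {11, 16, 7, l, n}

Final set: {11, 16, 7, l, n} (size 5)
k is NOT in the final set.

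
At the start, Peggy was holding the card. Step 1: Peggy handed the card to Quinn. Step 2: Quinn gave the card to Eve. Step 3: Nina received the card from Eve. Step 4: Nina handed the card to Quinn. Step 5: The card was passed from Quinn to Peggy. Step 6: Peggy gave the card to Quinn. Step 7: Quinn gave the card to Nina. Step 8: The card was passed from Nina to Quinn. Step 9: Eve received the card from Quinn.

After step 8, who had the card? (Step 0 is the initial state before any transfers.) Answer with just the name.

Tracking the card holder through step 8:
After step 0 (start): Peggy
After step 1: Quinn
After step 2: Eve
After step 3: Nina
After step 4: Quinn
After step 5: Peggy
After step 6: Quinn
After step 7: Nina
After step 8: Quinn

At step 8, the holder is Quinn.

Answer: Quinn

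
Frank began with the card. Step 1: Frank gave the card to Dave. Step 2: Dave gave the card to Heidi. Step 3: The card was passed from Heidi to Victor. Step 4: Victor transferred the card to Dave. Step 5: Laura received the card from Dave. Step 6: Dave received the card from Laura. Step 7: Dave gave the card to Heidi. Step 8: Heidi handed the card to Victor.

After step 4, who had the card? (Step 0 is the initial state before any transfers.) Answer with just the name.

Answer: Dave

Derivation:
Tracking the card holder through step 4:
After step 0 (start): Frank
After step 1: Dave
After step 2: Heidi
After step 3: Victor
After step 4: Dave

At step 4, the holder is Dave.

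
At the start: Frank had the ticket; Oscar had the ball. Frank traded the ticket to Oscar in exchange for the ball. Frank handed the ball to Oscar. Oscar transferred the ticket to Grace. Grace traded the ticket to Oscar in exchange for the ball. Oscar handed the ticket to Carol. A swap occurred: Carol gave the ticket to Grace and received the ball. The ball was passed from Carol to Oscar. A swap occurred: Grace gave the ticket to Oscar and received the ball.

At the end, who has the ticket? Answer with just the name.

Answer: Oscar

Derivation:
Tracking all object holders:
Start: ticket:Frank, ball:Oscar
Event 1 (swap ticket<->ball: now ticket:Oscar, ball:Frank). State: ticket:Oscar, ball:Frank
Event 2 (give ball: Frank -> Oscar). State: ticket:Oscar, ball:Oscar
Event 3 (give ticket: Oscar -> Grace). State: ticket:Grace, ball:Oscar
Event 4 (swap ticket<->ball: now ticket:Oscar, ball:Grace). State: ticket:Oscar, ball:Grace
Event 5 (give ticket: Oscar -> Carol). State: ticket:Carol, ball:Grace
Event 6 (swap ticket<->ball: now ticket:Grace, ball:Carol). State: ticket:Grace, ball:Carol
Event 7 (give ball: Carol -> Oscar). State: ticket:Grace, ball:Oscar
Event 8 (swap ticket<->ball: now ticket:Oscar, ball:Grace). State: ticket:Oscar, ball:Grace

Final state: ticket:Oscar, ball:Grace
The ticket is held by Oscar.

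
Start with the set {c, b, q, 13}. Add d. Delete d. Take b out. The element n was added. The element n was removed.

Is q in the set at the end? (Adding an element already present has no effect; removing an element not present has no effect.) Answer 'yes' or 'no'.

Tracking the set through each operation:
Start: {13, b, c, q}
Event 1 (add d): added. Set: {13, b, c, d, q}
Event 2 (remove d): removed. Set: {13, b, c, q}
Event 3 (remove b): removed. Set: {13, c, q}
Event 4 (add n): added. Set: {13, c, n, q}
Event 5 (remove n): removed. Set: {13, c, q}

Final set: {13, c, q} (size 3)
q is in the final set.

Answer: yes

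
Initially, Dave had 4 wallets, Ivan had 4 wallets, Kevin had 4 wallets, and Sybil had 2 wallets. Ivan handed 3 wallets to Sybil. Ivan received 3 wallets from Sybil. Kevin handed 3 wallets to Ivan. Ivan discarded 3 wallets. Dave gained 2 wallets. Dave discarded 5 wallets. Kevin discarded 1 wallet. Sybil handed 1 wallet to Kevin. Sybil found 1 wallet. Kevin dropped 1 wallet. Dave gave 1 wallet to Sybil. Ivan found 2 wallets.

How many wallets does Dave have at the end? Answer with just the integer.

Tracking counts step by step:
Start: Dave=4, Ivan=4, Kevin=4, Sybil=2
Event 1 (Ivan -> Sybil, 3): Ivan: 4 -> 1, Sybil: 2 -> 5. State: Dave=4, Ivan=1, Kevin=4, Sybil=5
Event 2 (Sybil -> Ivan, 3): Sybil: 5 -> 2, Ivan: 1 -> 4. State: Dave=4, Ivan=4, Kevin=4, Sybil=2
Event 3 (Kevin -> Ivan, 3): Kevin: 4 -> 1, Ivan: 4 -> 7. State: Dave=4, Ivan=7, Kevin=1, Sybil=2
Event 4 (Ivan -3): Ivan: 7 -> 4. State: Dave=4, Ivan=4, Kevin=1, Sybil=2
Event 5 (Dave +2): Dave: 4 -> 6. State: Dave=6, Ivan=4, Kevin=1, Sybil=2
Event 6 (Dave -5): Dave: 6 -> 1. State: Dave=1, Ivan=4, Kevin=1, Sybil=2
Event 7 (Kevin -1): Kevin: 1 -> 0. State: Dave=1, Ivan=4, Kevin=0, Sybil=2
Event 8 (Sybil -> Kevin, 1): Sybil: 2 -> 1, Kevin: 0 -> 1. State: Dave=1, Ivan=4, Kevin=1, Sybil=1
Event 9 (Sybil +1): Sybil: 1 -> 2. State: Dave=1, Ivan=4, Kevin=1, Sybil=2
Event 10 (Kevin -1): Kevin: 1 -> 0. State: Dave=1, Ivan=4, Kevin=0, Sybil=2
Event 11 (Dave -> Sybil, 1): Dave: 1 -> 0, Sybil: 2 -> 3. State: Dave=0, Ivan=4, Kevin=0, Sybil=3
Event 12 (Ivan +2): Ivan: 4 -> 6. State: Dave=0, Ivan=6, Kevin=0, Sybil=3

Dave's final count: 0

Answer: 0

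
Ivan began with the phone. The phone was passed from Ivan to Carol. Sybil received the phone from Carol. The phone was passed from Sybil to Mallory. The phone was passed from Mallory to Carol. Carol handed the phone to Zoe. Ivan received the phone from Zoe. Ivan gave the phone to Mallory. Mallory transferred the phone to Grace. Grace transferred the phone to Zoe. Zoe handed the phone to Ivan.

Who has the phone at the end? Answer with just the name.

Tracking the phone through each event:
Start: Ivan has the phone.
After event 1: Carol has the phone.
After event 2: Sybil has the phone.
After event 3: Mallory has the phone.
After event 4: Carol has the phone.
After event 5: Zoe has the phone.
After event 6: Ivan has the phone.
After event 7: Mallory has the phone.
After event 8: Grace has the phone.
After event 9: Zoe has the phone.
After event 10: Ivan has the phone.

Answer: Ivan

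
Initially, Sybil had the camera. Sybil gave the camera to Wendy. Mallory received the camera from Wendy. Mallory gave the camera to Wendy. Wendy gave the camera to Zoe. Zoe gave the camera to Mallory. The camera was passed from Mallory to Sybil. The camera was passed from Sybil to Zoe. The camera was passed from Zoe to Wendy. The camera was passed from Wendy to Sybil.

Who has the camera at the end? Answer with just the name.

Tracking the camera through each event:
Start: Sybil has the camera.
After event 1: Wendy has the camera.
After event 2: Mallory has the camera.
After event 3: Wendy has the camera.
After event 4: Zoe has the camera.
After event 5: Mallory has the camera.
After event 6: Sybil has the camera.
After event 7: Zoe has the camera.
After event 8: Wendy has the camera.
After event 9: Sybil has the camera.

Answer: Sybil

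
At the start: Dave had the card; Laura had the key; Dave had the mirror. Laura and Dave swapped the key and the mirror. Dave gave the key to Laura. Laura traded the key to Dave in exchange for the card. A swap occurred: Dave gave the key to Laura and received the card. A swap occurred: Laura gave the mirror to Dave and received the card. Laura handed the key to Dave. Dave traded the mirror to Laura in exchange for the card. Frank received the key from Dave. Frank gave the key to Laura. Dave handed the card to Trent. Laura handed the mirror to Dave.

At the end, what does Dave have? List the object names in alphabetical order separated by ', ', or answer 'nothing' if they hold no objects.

Tracking all object holders:
Start: card:Dave, key:Laura, mirror:Dave
Event 1 (swap key<->mirror: now key:Dave, mirror:Laura). State: card:Dave, key:Dave, mirror:Laura
Event 2 (give key: Dave -> Laura). State: card:Dave, key:Laura, mirror:Laura
Event 3 (swap key<->card: now key:Dave, card:Laura). State: card:Laura, key:Dave, mirror:Laura
Event 4 (swap key<->card: now key:Laura, card:Dave). State: card:Dave, key:Laura, mirror:Laura
Event 5 (swap mirror<->card: now mirror:Dave, card:Laura). State: card:Laura, key:Laura, mirror:Dave
Event 6 (give key: Laura -> Dave). State: card:Laura, key:Dave, mirror:Dave
Event 7 (swap mirror<->card: now mirror:Laura, card:Dave). State: card:Dave, key:Dave, mirror:Laura
Event 8 (give key: Dave -> Frank). State: card:Dave, key:Frank, mirror:Laura
Event 9 (give key: Frank -> Laura). State: card:Dave, key:Laura, mirror:Laura
Event 10 (give card: Dave -> Trent). State: card:Trent, key:Laura, mirror:Laura
Event 11 (give mirror: Laura -> Dave). State: card:Trent, key:Laura, mirror:Dave

Final state: card:Trent, key:Laura, mirror:Dave
Dave holds: mirror.

Answer: mirror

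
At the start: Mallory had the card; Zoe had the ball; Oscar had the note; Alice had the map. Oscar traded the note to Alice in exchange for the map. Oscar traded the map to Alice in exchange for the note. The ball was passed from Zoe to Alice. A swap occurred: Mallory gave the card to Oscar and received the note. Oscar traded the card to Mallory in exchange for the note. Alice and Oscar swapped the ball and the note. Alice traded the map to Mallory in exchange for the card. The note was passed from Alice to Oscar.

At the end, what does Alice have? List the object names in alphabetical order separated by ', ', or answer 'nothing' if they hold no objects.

Tracking all object holders:
Start: card:Mallory, ball:Zoe, note:Oscar, map:Alice
Event 1 (swap note<->map: now note:Alice, map:Oscar). State: card:Mallory, ball:Zoe, note:Alice, map:Oscar
Event 2 (swap map<->note: now map:Alice, note:Oscar). State: card:Mallory, ball:Zoe, note:Oscar, map:Alice
Event 3 (give ball: Zoe -> Alice). State: card:Mallory, ball:Alice, note:Oscar, map:Alice
Event 4 (swap card<->note: now card:Oscar, note:Mallory). State: card:Oscar, ball:Alice, note:Mallory, map:Alice
Event 5 (swap card<->note: now card:Mallory, note:Oscar). State: card:Mallory, ball:Alice, note:Oscar, map:Alice
Event 6 (swap ball<->note: now ball:Oscar, note:Alice). State: card:Mallory, ball:Oscar, note:Alice, map:Alice
Event 7 (swap map<->card: now map:Mallory, card:Alice). State: card:Alice, ball:Oscar, note:Alice, map:Mallory
Event 8 (give note: Alice -> Oscar). State: card:Alice, ball:Oscar, note:Oscar, map:Mallory

Final state: card:Alice, ball:Oscar, note:Oscar, map:Mallory
Alice holds: card.

Answer: card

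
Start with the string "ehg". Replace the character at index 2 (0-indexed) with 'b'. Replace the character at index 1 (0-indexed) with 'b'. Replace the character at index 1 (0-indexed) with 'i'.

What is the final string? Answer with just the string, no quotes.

Answer: eib

Derivation:
Applying each edit step by step:
Start: "ehg"
Op 1 (replace idx 2: 'g' -> 'b'): "ehg" -> "ehb"
Op 2 (replace idx 1: 'h' -> 'b'): "ehb" -> "ebb"
Op 3 (replace idx 1: 'b' -> 'i'): "ebb" -> "eib"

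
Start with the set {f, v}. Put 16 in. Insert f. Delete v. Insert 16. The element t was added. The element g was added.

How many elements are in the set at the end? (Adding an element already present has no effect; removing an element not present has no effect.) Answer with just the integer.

Answer: 4

Derivation:
Tracking the set through each operation:
Start: {f, v}
Event 1 (add 16): added. Set: {16, f, v}
Event 2 (add f): already present, no change. Set: {16, f, v}
Event 3 (remove v): removed. Set: {16, f}
Event 4 (add 16): already present, no change. Set: {16, f}
Event 5 (add t): added. Set: {16, f, t}
Event 6 (add g): added. Set: {16, f, g, t}

Final set: {16, f, g, t} (size 4)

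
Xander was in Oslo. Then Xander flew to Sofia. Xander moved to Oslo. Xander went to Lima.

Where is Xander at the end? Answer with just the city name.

Answer: Lima

Derivation:
Tracking Xander's location:
Start: Xander is in Oslo.
After move 1: Oslo -> Sofia. Xander is in Sofia.
After move 2: Sofia -> Oslo. Xander is in Oslo.
After move 3: Oslo -> Lima. Xander is in Lima.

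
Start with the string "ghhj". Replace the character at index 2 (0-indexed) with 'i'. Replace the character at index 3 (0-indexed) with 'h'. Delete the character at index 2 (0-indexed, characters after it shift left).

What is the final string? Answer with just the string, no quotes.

Answer: ghh

Derivation:
Applying each edit step by step:
Start: "ghhj"
Op 1 (replace idx 2: 'h' -> 'i'): "ghhj" -> "ghij"
Op 2 (replace idx 3: 'j' -> 'h'): "ghij" -> "ghih"
Op 3 (delete idx 2 = 'i'): "ghih" -> "ghh"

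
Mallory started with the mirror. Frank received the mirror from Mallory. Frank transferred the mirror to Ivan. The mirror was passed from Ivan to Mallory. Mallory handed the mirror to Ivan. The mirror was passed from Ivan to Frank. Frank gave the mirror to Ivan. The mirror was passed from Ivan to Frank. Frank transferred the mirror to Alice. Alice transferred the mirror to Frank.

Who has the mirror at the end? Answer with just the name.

Answer: Frank

Derivation:
Tracking the mirror through each event:
Start: Mallory has the mirror.
After event 1: Frank has the mirror.
After event 2: Ivan has the mirror.
After event 3: Mallory has the mirror.
After event 4: Ivan has the mirror.
After event 5: Frank has the mirror.
After event 6: Ivan has the mirror.
After event 7: Frank has the mirror.
After event 8: Alice has the mirror.
After event 9: Frank has the mirror.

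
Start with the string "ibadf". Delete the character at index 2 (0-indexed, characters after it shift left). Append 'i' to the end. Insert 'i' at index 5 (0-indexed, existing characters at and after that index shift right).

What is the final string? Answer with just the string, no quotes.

Applying each edit step by step:
Start: "ibadf"
Op 1 (delete idx 2 = 'a'): "ibadf" -> "ibdf"
Op 2 (append 'i'): "ibdf" -> "ibdfi"
Op 3 (insert 'i' at idx 5): "ibdfi" -> "ibdfii"

Answer: ibdfii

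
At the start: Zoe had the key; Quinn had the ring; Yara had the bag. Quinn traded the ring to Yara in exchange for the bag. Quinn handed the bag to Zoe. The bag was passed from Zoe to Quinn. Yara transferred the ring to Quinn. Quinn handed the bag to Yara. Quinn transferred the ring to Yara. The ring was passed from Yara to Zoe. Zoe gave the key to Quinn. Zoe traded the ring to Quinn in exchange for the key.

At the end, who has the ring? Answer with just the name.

Answer: Quinn

Derivation:
Tracking all object holders:
Start: key:Zoe, ring:Quinn, bag:Yara
Event 1 (swap ring<->bag: now ring:Yara, bag:Quinn). State: key:Zoe, ring:Yara, bag:Quinn
Event 2 (give bag: Quinn -> Zoe). State: key:Zoe, ring:Yara, bag:Zoe
Event 3 (give bag: Zoe -> Quinn). State: key:Zoe, ring:Yara, bag:Quinn
Event 4 (give ring: Yara -> Quinn). State: key:Zoe, ring:Quinn, bag:Quinn
Event 5 (give bag: Quinn -> Yara). State: key:Zoe, ring:Quinn, bag:Yara
Event 6 (give ring: Quinn -> Yara). State: key:Zoe, ring:Yara, bag:Yara
Event 7 (give ring: Yara -> Zoe). State: key:Zoe, ring:Zoe, bag:Yara
Event 8 (give key: Zoe -> Quinn). State: key:Quinn, ring:Zoe, bag:Yara
Event 9 (swap ring<->key: now ring:Quinn, key:Zoe). State: key:Zoe, ring:Quinn, bag:Yara

Final state: key:Zoe, ring:Quinn, bag:Yara
The ring is held by Quinn.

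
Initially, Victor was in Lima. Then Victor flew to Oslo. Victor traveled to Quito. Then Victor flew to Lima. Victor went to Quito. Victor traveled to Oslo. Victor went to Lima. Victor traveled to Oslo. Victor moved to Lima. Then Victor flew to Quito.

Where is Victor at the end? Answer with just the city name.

Tracking Victor's location:
Start: Victor is in Lima.
After move 1: Lima -> Oslo. Victor is in Oslo.
After move 2: Oslo -> Quito. Victor is in Quito.
After move 3: Quito -> Lima. Victor is in Lima.
After move 4: Lima -> Quito. Victor is in Quito.
After move 5: Quito -> Oslo. Victor is in Oslo.
After move 6: Oslo -> Lima. Victor is in Lima.
After move 7: Lima -> Oslo. Victor is in Oslo.
After move 8: Oslo -> Lima. Victor is in Lima.
After move 9: Lima -> Quito. Victor is in Quito.

Answer: Quito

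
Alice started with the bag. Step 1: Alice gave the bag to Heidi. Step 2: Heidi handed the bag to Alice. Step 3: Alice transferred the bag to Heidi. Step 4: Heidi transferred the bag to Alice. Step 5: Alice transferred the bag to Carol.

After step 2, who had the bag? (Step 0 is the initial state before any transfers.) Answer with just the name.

Tracking the bag holder through step 2:
After step 0 (start): Alice
After step 1: Heidi
After step 2: Alice

At step 2, the holder is Alice.

Answer: Alice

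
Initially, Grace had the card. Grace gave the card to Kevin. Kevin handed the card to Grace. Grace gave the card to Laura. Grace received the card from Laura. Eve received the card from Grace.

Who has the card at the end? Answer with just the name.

Answer: Eve

Derivation:
Tracking the card through each event:
Start: Grace has the card.
After event 1: Kevin has the card.
After event 2: Grace has the card.
After event 3: Laura has the card.
After event 4: Grace has the card.
After event 5: Eve has the card.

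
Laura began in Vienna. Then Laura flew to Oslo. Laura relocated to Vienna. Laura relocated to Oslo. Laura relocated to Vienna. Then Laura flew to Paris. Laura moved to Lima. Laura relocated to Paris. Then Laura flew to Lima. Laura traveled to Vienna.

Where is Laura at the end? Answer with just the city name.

Answer: Vienna

Derivation:
Tracking Laura's location:
Start: Laura is in Vienna.
After move 1: Vienna -> Oslo. Laura is in Oslo.
After move 2: Oslo -> Vienna. Laura is in Vienna.
After move 3: Vienna -> Oslo. Laura is in Oslo.
After move 4: Oslo -> Vienna. Laura is in Vienna.
After move 5: Vienna -> Paris. Laura is in Paris.
After move 6: Paris -> Lima. Laura is in Lima.
After move 7: Lima -> Paris. Laura is in Paris.
After move 8: Paris -> Lima. Laura is in Lima.
After move 9: Lima -> Vienna. Laura is in Vienna.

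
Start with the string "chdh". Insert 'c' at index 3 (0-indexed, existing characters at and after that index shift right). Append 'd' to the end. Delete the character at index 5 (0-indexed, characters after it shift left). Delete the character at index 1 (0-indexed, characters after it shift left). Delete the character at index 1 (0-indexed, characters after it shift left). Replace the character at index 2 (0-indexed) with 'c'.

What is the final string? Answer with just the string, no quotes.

Applying each edit step by step:
Start: "chdh"
Op 1 (insert 'c' at idx 3): "chdh" -> "chdch"
Op 2 (append 'd'): "chdch" -> "chdchd"
Op 3 (delete idx 5 = 'd'): "chdchd" -> "chdch"
Op 4 (delete idx 1 = 'h'): "chdch" -> "cdch"
Op 5 (delete idx 1 = 'd'): "cdch" -> "cch"
Op 6 (replace idx 2: 'h' -> 'c'): "cch" -> "ccc"

Answer: ccc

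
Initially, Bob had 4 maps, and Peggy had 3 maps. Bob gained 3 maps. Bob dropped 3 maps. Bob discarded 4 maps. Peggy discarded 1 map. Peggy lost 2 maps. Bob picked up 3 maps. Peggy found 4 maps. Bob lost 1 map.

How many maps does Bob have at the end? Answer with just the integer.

Tracking counts step by step:
Start: Bob=4, Peggy=3
Event 1 (Bob +3): Bob: 4 -> 7. State: Bob=7, Peggy=3
Event 2 (Bob -3): Bob: 7 -> 4. State: Bob=4, Peggy=3
Event 3 (Bob -4): Bob: 4 -> 0. State: Bob=0, Peggy=3
Event 4 (Peggy -1): Peggy: 3 -> 2. State: Bob=0, Peggy=2
Event 5 (Peggy -2): Peggy: 2 -> 0. State: Bob=0, Peggy=0
Event 6 (Bob +3): Bob: 0 -> 3. State: Bob=3, Peggy=0
Event 7 (Peggy +4): Peggy: 0 -> 4. State: Bob=3, Peggy=4
Event 8 (Bob -1): Bob: 3 -> 2. State: Bob=2, Peggy=4

Bob's final count: 2

Answer: 2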